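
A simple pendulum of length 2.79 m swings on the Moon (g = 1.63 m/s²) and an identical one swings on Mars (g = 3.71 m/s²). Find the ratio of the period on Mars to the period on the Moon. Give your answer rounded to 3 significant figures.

0.663

T ∝ 1/√g, so T₂/T₁ = √(g₁/g₂) = √(1.63/3.71) = 0.663.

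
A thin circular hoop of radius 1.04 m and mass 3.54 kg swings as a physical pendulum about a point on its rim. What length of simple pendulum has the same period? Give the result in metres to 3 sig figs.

The equivalent simple-pendulum length is L_eq = I/(md), where I is about the pivot and d = 1.040 m.
I_cm = mR² = 3.829 kg·m², so I = I_cm + md² = 3.829 + 3.829 = 7.658 kg·m².
L_eq = 7.658/(3.54 × 1.040) = 2.08 m.

2.08 m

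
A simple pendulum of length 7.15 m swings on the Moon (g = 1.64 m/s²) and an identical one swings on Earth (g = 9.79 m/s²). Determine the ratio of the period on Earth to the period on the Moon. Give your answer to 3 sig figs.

T ∝ 1/√g, so T₂/T₁ = √(g₁/g₂) = √(1.64/9.79) = 0.409.

0.409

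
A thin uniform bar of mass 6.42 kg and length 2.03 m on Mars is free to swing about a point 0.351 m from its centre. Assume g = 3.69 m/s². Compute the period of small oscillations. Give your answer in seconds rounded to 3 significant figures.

3.77 s

For a physical pendulum T = 2π√(I/(mgd)), with d = 0.3510 m from pivot to centre of mass.
I_cm = mL²/12 = 6.42 × 2.03²/12 = 2.205 kg·m²; I = I_cm + md² = 2.205 + 6.42 × 0.3510² = 2.996 kg·m².
T = 2π√(2.996/(6.42 × 3.69 × 0.3510)) = 3.77 s.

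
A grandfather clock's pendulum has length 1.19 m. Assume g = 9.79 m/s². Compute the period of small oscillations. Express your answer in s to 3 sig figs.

T = 2π√(L/g) = 2π√(1.19/9.79) = 2π × 0.3486 = 2.19 s.

2.19 s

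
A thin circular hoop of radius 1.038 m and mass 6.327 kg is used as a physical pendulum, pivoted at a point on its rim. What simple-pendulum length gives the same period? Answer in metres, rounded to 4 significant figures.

The equivalent simple-pendulum length is L_eq = I/(md), where I is about the pivot and d = 1.0380 m.
I_cm = mR² = 6.8170 kg·m², so I = I_cm + md² = 6.8170 + 6.8170 = 13.634 kg·m².
L_eq = 13.634/(6.327 × 1.0380) = 2.076 m.

2.076 m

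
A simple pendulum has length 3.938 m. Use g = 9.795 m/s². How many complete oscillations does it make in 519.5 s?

T = 2π√(L/g) = 2π√(3.938/9.795) = 3.9840 s.
Number of complete oscillations = ⌊519.5/3.9840⌋ = ⌊130.40⌋ = 130.

130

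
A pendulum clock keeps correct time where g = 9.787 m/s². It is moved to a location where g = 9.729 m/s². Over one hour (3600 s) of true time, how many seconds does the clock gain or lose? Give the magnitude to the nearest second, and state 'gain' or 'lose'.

The clock's period scales as T ∝ 1/√g, so T'/T = √(9.787/9.729) = 1.00298.
In 3600 s of true time the clock registers 3600/1.00298 = 3589.3 s, so it loses 11 s.

lose 11 s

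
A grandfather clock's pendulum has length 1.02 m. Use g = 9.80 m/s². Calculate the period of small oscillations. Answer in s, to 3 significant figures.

T = 2π√(L/g) = 2π√(1.02/9.80) = 2π × 0.3226 = 2.03 s.

2.03 s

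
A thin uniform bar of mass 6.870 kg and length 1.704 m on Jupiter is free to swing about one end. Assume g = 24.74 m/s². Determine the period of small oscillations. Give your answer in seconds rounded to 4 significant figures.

1.346 s

For a physical pendulum T = 2π√(I/(mgd)), with d = 0.85200 m from pivot to centre of mass.
I_cm = mL²/12 = 6.870 × 1.704²/12 = 1.6623 kg·m²; I = I_cm + md² = 1.6623 + 6.870 × 0.85200² = 6.6493 kg·m².
T = 2π√(6.6493/(6.870 × 24.74 × 0.85200)) = 1.346 s.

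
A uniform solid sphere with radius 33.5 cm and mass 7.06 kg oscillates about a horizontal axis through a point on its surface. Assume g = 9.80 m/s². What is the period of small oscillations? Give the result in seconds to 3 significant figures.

1.37 s

I_cm = (2/5)mr² = 0.3169 kg·m². The pivot is at distance d = 0.335 m from the centre of mass.
By the parallel-axis theorem, I = I_cm + md² = 0.3169 + 0.7923 = 1.109 kg·m².
T = 2π√(I/(mgd)) = 2π√(1.109/(7.06 × 9.80 × 0.335)) = 1.37 s.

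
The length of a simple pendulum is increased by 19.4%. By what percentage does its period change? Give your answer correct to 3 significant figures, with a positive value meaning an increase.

9.27%

T ∝ √L, so T'/T = √(1.194) = 1.093.
Percentage change in T = (1.093 − 1) × 100% = 9.27%.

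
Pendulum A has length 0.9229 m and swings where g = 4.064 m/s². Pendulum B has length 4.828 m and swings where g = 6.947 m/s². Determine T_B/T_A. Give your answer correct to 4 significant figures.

1.749

T = 2π√(L/g), so T_B/T_A = √((L_B/g_B)/(L_A/g_A)) = √((4.828/6.947)/(0.9229/4.064)) = 1.749.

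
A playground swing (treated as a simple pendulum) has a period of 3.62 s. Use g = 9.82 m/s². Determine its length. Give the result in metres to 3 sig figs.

3.26 m

From T = 2π√(L/g), L = gT²/(4π²) = 9.82 × 3.620²/(4π²) = 3.26 m.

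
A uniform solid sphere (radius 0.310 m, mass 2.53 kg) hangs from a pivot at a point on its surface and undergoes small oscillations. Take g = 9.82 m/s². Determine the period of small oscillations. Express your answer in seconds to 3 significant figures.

I_cm = (2/5)mr² = 0.09725 kg·m². The pivot is at distance d = 0.310 m from the centre of mass.
By the parallel-axis theorem, I = I_cm + md² = 0.09725 + 0.2431 = 0.3404 kg·m².
T = 2π√(I/(mgd)) = 2π√(0.3404/(2.53 × 9.82 × 0.310)) = 1.32 s.

1.32 s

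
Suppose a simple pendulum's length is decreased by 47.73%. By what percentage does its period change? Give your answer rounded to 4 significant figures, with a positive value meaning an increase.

T ∝ √L, so T'/T = √(0.52270) = 0.72298.
Percentage change in T = (0.72298 − 1) × 100% = -27.70%.

-27.70%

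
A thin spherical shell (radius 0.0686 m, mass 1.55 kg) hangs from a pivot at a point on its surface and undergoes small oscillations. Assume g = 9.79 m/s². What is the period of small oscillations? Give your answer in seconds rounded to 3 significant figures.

0.679 s

I_cm = (2/3)mr² = 0.004863 kg·m². The pivot is at distance d = 0.0686 m from the centre of mass.
By the parallel-axis theorem, I = I_cm + md² = 0.004863 + 0.007294 = 0.01216 kg·m².
T = 2π√(I/(mgd)) = 2π√(0.01216/(1.55 × 9.79 × 0.0686)) = 0.679 s.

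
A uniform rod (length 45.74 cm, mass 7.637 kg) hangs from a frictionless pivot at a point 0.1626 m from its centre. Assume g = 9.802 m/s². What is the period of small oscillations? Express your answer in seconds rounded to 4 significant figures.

1.042 s

For a physical pendulum T = 2π√(I/(mgd)), with d = 0.16260 m from pivot to centre of mass.
I_cm = mL²/12 = 7.637 × 0.4574²/12 = 0.13315 kg·m²; I = I_cm + md² = 0.13315 + 7.637 × 0.16260² = 0.33506 kg·m².
T = 2π√(0.33506/(7.637 × 9.802 × 0.16260)) = 1.042 s.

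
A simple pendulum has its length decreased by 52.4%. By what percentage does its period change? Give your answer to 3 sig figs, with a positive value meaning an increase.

T ∝ √L, so T'/T = √(0.4760) = 0.6899.
Percentage change in T = (0.6899 − 1) × 100% = -31.0%.

-31.0%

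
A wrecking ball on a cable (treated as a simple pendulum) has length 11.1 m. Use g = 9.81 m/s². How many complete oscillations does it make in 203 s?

30

T = 2π√(L/g) = 2π√(11.1/9.81) = 6.684 s.
Number of complete oscillations = ⌊203/6.684⌋ = ⌊30.37⌋ = 30.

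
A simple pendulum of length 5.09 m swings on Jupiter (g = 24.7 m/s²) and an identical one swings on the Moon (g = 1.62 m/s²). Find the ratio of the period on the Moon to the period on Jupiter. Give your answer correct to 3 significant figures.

3.90

T ∝ 1/√g, so T₂/T₁ = √(g₁/g₂) = √(24.7/1.62) = 3.90.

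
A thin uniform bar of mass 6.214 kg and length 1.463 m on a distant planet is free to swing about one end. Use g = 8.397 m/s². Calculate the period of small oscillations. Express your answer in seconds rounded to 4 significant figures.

For a physical pendulum T = 2π√(I/(mgd)), with d = 0.73150 m from pivot to centre of mass.
I_cm = mL²/12 = 6.214 × 1.463²/12 = 1.1084 kg·m²; I = I_cm + md² = 1.1084 + 6.214 × 0.73150² = 4.4334 kg·m².
T = 2π√(4.4334/(6.214 × 8.397 × 0.73150)) = 2.141 s.

2.141 s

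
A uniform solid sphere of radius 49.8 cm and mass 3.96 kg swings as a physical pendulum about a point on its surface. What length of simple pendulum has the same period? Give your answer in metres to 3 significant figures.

0.697 m

The equivalent simple-pendulum length is L_eq = I/(md), where I is about the pivot and d = 0.4980 m.
I_cm = (2/5)mR² = 0.3928 kg·m², so I = I_cm + md² = 0.3928 + 0.9821 = 1.375 kg·m².
L_eq = 1.375/(3.96 × 0.4980) = 0.697 m.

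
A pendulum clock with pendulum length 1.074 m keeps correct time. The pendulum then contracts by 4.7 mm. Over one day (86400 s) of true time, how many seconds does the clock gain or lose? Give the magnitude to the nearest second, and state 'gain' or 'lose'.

gain 190 s

T ∝ √L, so T'/T = √(1.06930/1.074) = 0.997810.
In 86400 s of true time the clock registers 86400/0.997810 = 86589.7 s, so it gains 190 s.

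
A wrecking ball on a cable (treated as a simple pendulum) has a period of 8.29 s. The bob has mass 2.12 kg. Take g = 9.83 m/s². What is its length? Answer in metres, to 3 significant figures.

From T = 2π√(L/g), L = gT²/(4π²) = 9.83 × 8.290²/(4π²) = 17.1 m.

17.1 m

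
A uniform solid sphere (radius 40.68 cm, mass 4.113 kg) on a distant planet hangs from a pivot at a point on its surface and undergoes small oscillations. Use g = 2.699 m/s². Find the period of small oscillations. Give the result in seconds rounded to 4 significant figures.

2.886 s

I_cm = (2/5)mr² = 0.27226 kg·m². The pivot is at distance d = 0.4068 m from the centre of mass.
By the parallel-axis theorem, I = I_cm + md² = 0.27226 + 0.68064 = 0.95290 kg·m².
T = 2π√(I/(mgd)) = 2π√(0.95290/(4.113 × 2.699 × 0.4068)) = 2.886 s.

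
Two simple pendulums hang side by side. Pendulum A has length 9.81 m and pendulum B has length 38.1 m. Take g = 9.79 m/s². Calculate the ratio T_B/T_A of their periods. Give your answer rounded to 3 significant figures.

T ∝ √L, so T_B/T_A = √(L_B/L_A) = √(38.1/9.81) = 1.97.

1.97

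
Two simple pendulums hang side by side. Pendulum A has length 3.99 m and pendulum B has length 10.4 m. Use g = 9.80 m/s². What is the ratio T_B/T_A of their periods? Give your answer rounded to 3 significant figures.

T ∝ √L, so T_B/T_A = √(L_B/L_A) = √(10.4/3.99) = 1.61.

1.61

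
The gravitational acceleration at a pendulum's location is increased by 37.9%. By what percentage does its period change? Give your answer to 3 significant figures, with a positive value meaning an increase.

-14.8%

T ∝ 1/√g, so T'/T = 1/√(1.379) = 0.8516.
Percentage change in T = (0.8516 − 1) × 100% = -14.8%.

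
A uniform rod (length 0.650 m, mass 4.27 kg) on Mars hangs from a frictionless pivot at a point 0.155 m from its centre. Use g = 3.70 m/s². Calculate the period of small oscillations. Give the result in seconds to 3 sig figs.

For a physical pendulum T = 2π√(I/(mgd)), with d = 0.1550 m from pivot to centre of mass.
I_cm = mL²/12 = 4.27 × 0.650²/12 = 0.1503 kg·m²; I = I_cm + md² = 0.1503 + 4.27 × 0.1550² = 0.2529 kg·m².
T = 2π√(0.2529/(4.27 × 3.70 × 0.1550)) = 2.02 s.

2.02 s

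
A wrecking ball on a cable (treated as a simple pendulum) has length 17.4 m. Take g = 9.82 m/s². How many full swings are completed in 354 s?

T = 2π√(L/g) = 2π√(17.4/9.82) = 8.364 s.
Number of complete oscillations = ⌊354/8.364⌋ = ⌊42.33⌋ = 42.

42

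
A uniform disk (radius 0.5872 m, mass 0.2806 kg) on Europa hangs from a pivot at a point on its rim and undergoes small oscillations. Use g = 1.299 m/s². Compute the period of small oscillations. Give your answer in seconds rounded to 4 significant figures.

I_cm = ½mr² = 0.048376 kg·m². The pivot is at distance d = 0.5872 m from the centre of mass.
By the parallel-axis theorem, I = I_cm + md² = 0.048376 + 0.096752 = 0.14513 kg·m².
T = 2π√(I/(mgd)) = 2π√(0.14513/(0.2806 × 1.299 × 0.5872)) = 5.174 s.

5.174 s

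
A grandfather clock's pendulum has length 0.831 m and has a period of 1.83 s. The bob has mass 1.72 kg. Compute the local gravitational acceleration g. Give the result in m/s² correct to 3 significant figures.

From T = 2π√(L/g), g = 4π²L/T² = 4π² × 0.831/1.830² = 9.80 m/s².

9.80 m/s²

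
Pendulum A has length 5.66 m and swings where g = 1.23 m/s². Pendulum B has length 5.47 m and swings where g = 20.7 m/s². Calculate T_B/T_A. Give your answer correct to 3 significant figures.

0.240

T = 2π√(L/g), so T_B/T_A = √((L_B/g_B)/(L_A/g_A)) = √((5.47/20.7)/(5.66/1.23)) = 0.240.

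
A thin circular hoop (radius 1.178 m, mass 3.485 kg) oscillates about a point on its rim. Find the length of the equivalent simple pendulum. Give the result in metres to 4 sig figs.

2.356 m

The equivalent simple-pendulum length is L_eq = I/(md), where I is about the pivot and d = 1.1780 m.
I_cm = mR² = 4.8361 kg·m², so I = I_cm + md² = 4.8361 + 4.8361 = 9.6722 kg·m².
L_eq = 9.6722/(3.485 × 1.1780) = 2.356 m.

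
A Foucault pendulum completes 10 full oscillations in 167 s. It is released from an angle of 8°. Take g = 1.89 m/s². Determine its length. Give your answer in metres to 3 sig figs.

T = 167/10 = 16.70 s.
From T = 2π√(L/g), L = gT²/(4π²) = 1.89 × 16.70²/(4π²) = 13.4 m.

13.4 m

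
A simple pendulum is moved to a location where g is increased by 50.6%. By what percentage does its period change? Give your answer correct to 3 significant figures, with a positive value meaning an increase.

-18.5%

T ∝ 1/√g, so T'/T = 1/√(1.506) = 0.8149.
Percentage change in T = (0.8149 − 1) × 100% = -18.5%.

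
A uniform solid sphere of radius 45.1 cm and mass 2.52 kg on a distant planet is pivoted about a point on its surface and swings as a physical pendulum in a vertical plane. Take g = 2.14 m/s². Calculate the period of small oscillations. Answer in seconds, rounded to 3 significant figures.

I_cm = (2/5)mr² = 0.2050 kg·m². The pivot is at distance d = 0.451 m from the centre of mass.
By the parallel-axis theorem, I = I_cm + md² = 0.2050 + 0.5126 = 0.7176 kg·m².
T = 2π√(I/(mgd)) = 2π√(0.7176/(2.52 × 2.14 × 0.451)) = 3.41 s.

3.41 s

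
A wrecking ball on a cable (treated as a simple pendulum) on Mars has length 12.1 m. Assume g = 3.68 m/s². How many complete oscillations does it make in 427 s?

T = 2π√(L/g) = 2π√(12.1/3.68) = 11.39 s.
Number of complete oscillations = ⌊427/11.39⌋ = ⌊37.48⌋ = 37.

37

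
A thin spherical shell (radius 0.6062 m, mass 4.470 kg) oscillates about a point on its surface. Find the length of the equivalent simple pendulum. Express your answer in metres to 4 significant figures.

1.010 m

The equivalent simple-pendulum length is L_eq = I/(md), where I is about the pivot and d = 0.60620 m.
I_cm = (2/3)mR² = 1.0951 kg·m², so I = I_cm + md² = 1.0951 + 1.6426 = 2.7377 kg·m².
L_eq = 2.7377/(4.470 × 0.60620) = 1.010 m.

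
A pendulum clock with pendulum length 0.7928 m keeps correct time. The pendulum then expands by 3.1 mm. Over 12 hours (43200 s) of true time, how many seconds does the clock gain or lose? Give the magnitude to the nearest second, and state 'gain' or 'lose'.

lose 84 s

T ∝ √L, so T'/T = √(0.79590/0.7928) = 1.00195.
In 43200 s of true time the clock registers 43200/1.00195 = 43115.8 s, so it loses 84 s.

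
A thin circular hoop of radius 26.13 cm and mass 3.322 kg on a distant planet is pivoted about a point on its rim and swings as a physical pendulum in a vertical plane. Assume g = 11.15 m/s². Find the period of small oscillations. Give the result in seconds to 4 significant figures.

I_cm = mr² = 0.22682 kg·m². The pivot is at distance d = 0.2613 m from the centre of mass.
By the parallel-axis theorem, I = I_cm + md² = 0.22682 + 0.22682 = 0.45364 kg·m².
T = 2π√(I/(mgd)) = 2π√(0.45364/(3.322 × 11.15 × 0.2613)) = 1.360 s.

1.360 s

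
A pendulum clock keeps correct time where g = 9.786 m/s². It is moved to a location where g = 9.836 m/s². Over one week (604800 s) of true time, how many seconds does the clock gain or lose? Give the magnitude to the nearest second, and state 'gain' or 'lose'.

gain 1543 s

The clock's period scales as T ∝ 1/√g, so T'/T = √(9.786/9.836) = 0.997455.
In 604800 s of true time the clock registers 604800/0.997455 = 606343.1 s, so it gains 1543 s.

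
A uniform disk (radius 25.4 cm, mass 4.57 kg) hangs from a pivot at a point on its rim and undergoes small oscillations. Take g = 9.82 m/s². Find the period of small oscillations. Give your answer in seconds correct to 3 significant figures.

1.24 s

I_cm = ½mr² = 0.1474 kg·m². The pivot is at distance d = 0.254 m from the centre of mass.
By the parallel-axis theorem, I = I_cm + md² = 0.1474 + 0.2948 = 0.4423 kg·m².
T = 2π√(I/(mgd)) = 2π√(0.4423/(4.57 × 9.82 × 0.254)) = 1.24 s.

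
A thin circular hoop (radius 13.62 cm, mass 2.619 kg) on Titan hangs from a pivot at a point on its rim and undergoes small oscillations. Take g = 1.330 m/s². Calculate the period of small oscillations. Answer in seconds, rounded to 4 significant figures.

2.844 s

I_cm = mr² = 0.048584 kg·m². The pivot is at distance d = 0.1362 m from the centre of mass.
By the parallel-axis theorem, I = I_cm + md² = 0.048584 + 0.048584 = 0.097167 kg·m².
T = 2π√(I/(mgd)) = 2π√(0.097167/(2.619 × 1.330 × 0.1362)) = 2.844 s.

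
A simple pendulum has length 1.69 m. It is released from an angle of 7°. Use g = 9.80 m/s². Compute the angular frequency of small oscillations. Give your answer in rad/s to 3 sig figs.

2.41 rad/s

ω = √(g/L) = √(9.80/1.69) = 2.41 rad/s.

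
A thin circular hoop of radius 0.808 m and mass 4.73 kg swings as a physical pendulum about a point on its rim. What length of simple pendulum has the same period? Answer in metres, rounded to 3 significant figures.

The equivalent simple-pendulum length is L_eq = I/(md), where I is about the pivot and d = 0.8080 m.
I_cm = mR² = 3.088 kg·m², so I = I_cm + md² = 3.088 + 3.088 = 6.176 kg·m².
L_eq = 6.176/(4.73 × 0.8080) = 1.62 m.

1.62 m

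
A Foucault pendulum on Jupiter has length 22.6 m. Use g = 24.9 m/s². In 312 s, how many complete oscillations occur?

52

T = 2π√(L/g) = 2π√(22.6/24.9) = 5.986 s.
Number of complete oscillations = ⌊312/5.986⌋ = ⌊52.12⌋ = 52.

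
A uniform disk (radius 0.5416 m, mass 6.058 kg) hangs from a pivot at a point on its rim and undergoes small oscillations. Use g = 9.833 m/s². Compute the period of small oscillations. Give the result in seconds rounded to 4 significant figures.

I_cm = ½mr² = 0.88850 kg·m². The pivot is at distance d = 0.5416 m from the centre of mass.
By the parallel-axis theorem, I = I_cm + md² = 0.88850 + 1.7770 = 2.6655 kg·m².
T = 2π√(I/(mgd)) = 2π√(2.6655/(6.058 × 9.833 × 0.5416)) = 1.806 s.

1.806 s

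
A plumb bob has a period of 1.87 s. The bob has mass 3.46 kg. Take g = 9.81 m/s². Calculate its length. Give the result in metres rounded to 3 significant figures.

From T = 2π√(L/g), L = gT²/(4π²) = 9.81 × 1.870²/(4π²) = 0.869 m.

0.869 m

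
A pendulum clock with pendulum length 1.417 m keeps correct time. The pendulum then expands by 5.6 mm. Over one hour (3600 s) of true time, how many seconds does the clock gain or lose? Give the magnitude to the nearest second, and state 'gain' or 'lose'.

lose 7 s

T ∝ √L, so T'/T = √(1.42260/1.417) = 1.00197.
In 3600 s of true time the clock registers 3600/1.00197 = 3592.9 s, so it loses 7 s.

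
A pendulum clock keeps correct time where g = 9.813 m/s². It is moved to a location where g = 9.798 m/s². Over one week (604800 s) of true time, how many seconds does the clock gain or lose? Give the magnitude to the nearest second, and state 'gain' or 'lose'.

The clock's period scales as T ∝ 1/√g, so T'/T = √(9.813/9.798) = 1.00077.
In 604800 s of true time the clock registers 604800/1.00077 = 604337.6 s, so it loses 462 s.

lose 462 s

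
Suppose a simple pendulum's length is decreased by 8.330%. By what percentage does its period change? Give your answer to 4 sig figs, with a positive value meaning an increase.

-4.256%

T ∝ √L, so T'/T = √(0.91670) = 0.95744.
Percentage change in T = (0.95744 − 1) × 100% = -4.256%.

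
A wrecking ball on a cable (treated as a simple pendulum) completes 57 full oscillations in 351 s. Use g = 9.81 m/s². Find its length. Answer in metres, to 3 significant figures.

T = 351/57 = 6.158 s.
From T = 2π√(L/g), L = gT²/(4π²) = 9.81 × 6.158²/(4π²) = 9.42 m.

9.42 m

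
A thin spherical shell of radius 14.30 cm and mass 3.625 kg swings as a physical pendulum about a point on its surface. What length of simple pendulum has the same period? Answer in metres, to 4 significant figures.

The equivalent simple-pendulum length is L_eq = I/(md), where I is about the pivot and d = 0.14300 m.
I_cm = (2/3)mR² = 0.049418 kg·m², so I = I_cm + md² = 0.049418 + 0.074128 = 0.12355 kg·m².
L_eq = 0.12355/(3.625 × 0.14300) = 0.2383 m.

0.2383 m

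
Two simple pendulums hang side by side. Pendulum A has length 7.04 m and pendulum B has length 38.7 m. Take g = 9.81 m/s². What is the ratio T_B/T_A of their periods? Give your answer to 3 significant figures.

2.34

T ∝ √L, so T_B/T_A = √(L_B/L_A) = √(38.7/7.04) = 2.34.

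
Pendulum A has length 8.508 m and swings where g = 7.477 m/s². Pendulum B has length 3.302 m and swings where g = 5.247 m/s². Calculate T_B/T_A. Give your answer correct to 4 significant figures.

0.7437

T = 2π√(L/g), so T_B/T_A = √((L_B/g_B)/(L_A/g_A)) = √((3.302/5.247)/(8.508/7.477)) = 0.7437.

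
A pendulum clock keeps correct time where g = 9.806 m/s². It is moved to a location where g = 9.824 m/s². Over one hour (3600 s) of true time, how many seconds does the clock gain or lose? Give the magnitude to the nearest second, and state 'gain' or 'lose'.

gain 3 s

The clock's period scales as T ∝ 1/√g, so T'/T = √(9.806/9.824) = 0.999083.
In 3600 s of true time the clock registers 3600/0.999083 = 3603.3 s, so it gains 3 s.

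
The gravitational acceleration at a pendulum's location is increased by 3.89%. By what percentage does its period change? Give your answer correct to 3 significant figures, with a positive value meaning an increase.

T ∝ 1/√g, so T'/T = 1/√(1.039) = 0.9811.
Percentage change in T = (0.9811 − 1) × 100% = -1.89%.

-1.89%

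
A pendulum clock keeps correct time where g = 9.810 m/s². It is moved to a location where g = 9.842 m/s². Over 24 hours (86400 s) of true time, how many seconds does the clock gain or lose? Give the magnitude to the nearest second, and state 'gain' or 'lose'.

The clock's period scales as T ∝ 1/√g, so T'/T = √(9.810/9.842) = 0.998373.
In 86400 s of true time the clock registers 86400/0.998373 = 86540.8 s, so it gains 141 s.

gain 141 s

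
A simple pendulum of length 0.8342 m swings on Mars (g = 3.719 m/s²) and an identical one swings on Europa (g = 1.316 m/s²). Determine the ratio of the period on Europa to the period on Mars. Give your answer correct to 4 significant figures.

T ∝ 1/√g, so T₂/T₁ = √(g₁/g₂) = √(3.719/1.316) = 1.681.

1.681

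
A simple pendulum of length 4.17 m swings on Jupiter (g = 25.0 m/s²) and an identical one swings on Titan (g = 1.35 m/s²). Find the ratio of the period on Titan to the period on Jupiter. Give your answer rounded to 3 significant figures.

4.30

T ∝ 1/√g, so T₂/T₁ = √(g₁/g₂) = √(25.0/1.35) = 4.30.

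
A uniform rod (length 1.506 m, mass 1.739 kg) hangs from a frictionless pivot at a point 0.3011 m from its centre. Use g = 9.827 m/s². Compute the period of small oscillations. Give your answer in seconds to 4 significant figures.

For a physical pendulum T = 2π√(I/(mgd)), with d = 0.30110 m from pivot to centre of mass.
I_cm = mL²/12 = 1.739 × 1.506²/12 = 0.32868 kg·m²; I = I_cm + md² = 0.32868 + 1.739 × 0.30110² = 0.48634 kg·m².
T = 2π√(0.48634/(1.739 × 9.827 × 0.30110)) = 1.932 s.

1.932 s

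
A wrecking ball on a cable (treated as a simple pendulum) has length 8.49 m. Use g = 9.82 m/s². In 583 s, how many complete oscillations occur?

99

T = 2π√(L/g) = 2π√(8.49/9.82) = 5.842 s.
Number of complete oscillations = ⌊583/5.842⌋ = ⌊99.79⌋ = 99.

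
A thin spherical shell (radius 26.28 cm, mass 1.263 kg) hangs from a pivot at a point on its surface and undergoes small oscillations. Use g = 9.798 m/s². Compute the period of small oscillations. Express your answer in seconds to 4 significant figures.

1.328 s

I_cm = (2/3)mr² = 0.058152 kg·m². The pivot is at distance d = 0.2628 m from the centre of mass.
By the parallel-axis theorem, I = I_cm + md² = 0.058152 + 0.087228 = 0.14538 kg·m².
T = 2π√(I/(mgd)) = 2π√(0.14538/(1.263 × 9.798 × 0.2628)) = 1.328 s.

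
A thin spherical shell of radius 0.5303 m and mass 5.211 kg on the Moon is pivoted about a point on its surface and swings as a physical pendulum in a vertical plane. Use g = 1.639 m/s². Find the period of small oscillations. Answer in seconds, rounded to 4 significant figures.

4.614 s

I_cm = (2/3)mr² = 0.97695 kg·m². The pivot is at distance d = 0.5303 m from the centre of mass.
By the parallel-axis theorem, I = I_cm + md² = 0.97695 + 1.4654 = 2.4424 kg·m².
T = 2π√(I/(mgd)) = 2π√(2.4424/(5.211 × 1.639 × 0.5303)) = 4.614 s.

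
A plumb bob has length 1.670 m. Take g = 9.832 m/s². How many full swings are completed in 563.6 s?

217

T = 2π√(L/g) = 2π√(1.670/9.832) = 2.5895 s.
Number of complete oscillations = ⌊563.6/2.5895⌋ = ⌊217.65⌋ = 217.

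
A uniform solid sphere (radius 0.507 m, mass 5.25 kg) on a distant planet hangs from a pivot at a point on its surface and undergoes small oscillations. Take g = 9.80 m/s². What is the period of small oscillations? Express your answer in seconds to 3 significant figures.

I_cm = (2/5)mr² = 0.5398 kg·m². The pivot is at distance d = 0.507 m from the centre of mass.
By the parallel-axis theorem, I = I_cm + md² = 0.5398 + 1.350 = 1.889 kg·m².
T = 2π√(I/(mgd)) = 2π√(1.889/(5.25 × 9.80 × 0.507)) = 1.69 s.

1.69 s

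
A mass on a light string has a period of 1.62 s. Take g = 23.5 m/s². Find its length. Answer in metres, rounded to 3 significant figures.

From T = 2π√(L/g), L = gT²/(4π²) = 23.5 × 1.620²/(4π²) = 1.56 m.

1.56 m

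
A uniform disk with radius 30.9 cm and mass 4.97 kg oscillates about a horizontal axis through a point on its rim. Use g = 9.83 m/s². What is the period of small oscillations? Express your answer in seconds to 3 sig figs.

1.36 s

I_cm = ½mr² = 0.2373 kg·m². The pivot is at distance d = 0.309 m from the centre of mass.
By the parallel-axis theorem, I = I_cm + md² = 0.2373 + 0.4745 = 0.7118 kg·m².
T = 2π√(I/(mgd)) = 2π√(0.7118/(4.97 × 9.83 × 0.309)) = 1.36 s.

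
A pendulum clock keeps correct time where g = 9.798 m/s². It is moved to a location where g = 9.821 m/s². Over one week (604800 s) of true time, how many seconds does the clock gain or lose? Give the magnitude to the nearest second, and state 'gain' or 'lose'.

The clock's period scales as T ∝ 1/√g, so T'/T = √(9.798/9.821) = 0.998828.
In 604800 s of true time the clock registers 604800/0.998828 = 605509.4 s, so it gains 709 s.

gain 709 s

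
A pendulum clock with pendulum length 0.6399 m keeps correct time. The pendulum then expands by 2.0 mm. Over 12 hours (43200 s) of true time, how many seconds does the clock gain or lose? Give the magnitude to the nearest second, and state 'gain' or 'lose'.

T ∝ √L, so T'/T = √(0.64190/0.6399) = 1.00156.
In 43200 s of true time the clock registers 43200/1.00156 = 43132.6 s, so it loses 67 s.

lose 67 s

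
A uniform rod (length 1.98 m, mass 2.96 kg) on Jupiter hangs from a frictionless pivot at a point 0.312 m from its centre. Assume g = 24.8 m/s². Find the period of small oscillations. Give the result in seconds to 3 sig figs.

1.47 s

For a physical pendulum T = 2π√(I/(mgd)), with d = 0.3120 m from pivot to centre of mass.
I_cm = mL²/12 = 2.96 × 1.98²/12 = 0.9670 kg·m²; I = I_cm + md² = 0.9670 + 2.96 × 0.3120² = 1.255 kg·m².
T = 2π√(1.255/(2.96 × 24.8 × 0.3120)) = 1.47 s.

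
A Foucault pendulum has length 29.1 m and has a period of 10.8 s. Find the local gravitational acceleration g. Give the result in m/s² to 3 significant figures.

From T = 2π√(L/g), g = 4π²L/T² = 4π² × 29.1/10.80² = 9.85 m/s².

9.85 m/s²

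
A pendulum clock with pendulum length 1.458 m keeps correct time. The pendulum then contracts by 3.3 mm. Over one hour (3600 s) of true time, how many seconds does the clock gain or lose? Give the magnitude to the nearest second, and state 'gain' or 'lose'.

T ∝ √L, so T'/T = √(1.45470/1.458) = 0.998868.
In 3600 s of true time the clock registers 3600/0.998868 = 3604.1 s, so it gains 4 s.

gain 4 s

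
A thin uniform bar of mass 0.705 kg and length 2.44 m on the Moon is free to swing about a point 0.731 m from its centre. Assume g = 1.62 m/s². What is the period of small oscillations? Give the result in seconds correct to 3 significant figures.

5.86 s

For a physical pendulum T = 2π√(I/(mgd)), with d = 0.7310 m from pivot to centre of mass.
I_cm = mL²/12 = 0.705 × 2.44²/12 = 0.3498 kg·m²; I = I_cm + md² = 0.3498 + 0.705 × 0.7310² = 0.7265 kg·m².
T = 2π√(0.7265/(0.705 × 1.62 × 0.7310)) = 5.86 s.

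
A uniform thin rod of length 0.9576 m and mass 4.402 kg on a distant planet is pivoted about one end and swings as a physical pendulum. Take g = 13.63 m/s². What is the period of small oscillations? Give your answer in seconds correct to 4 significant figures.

For a physical pendulum T = 2π√(I/(mgd)), with d = 0.47880 m from pivot to centre of mass.
I_cm = mL²/12 = 4.402 × 0.9576²/12 = 0.33639 kg·m²; I = I_cm + md² = 0.33639 + 4.402 × 0.47880² = 1.3455 kg·m².
T = 2π√(1.3455/(4.402 × 13.63 × 0.47880)) = 1.360 s.

1.360 s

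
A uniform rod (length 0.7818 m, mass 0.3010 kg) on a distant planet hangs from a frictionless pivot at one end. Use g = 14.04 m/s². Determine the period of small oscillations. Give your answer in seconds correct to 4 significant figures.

For a physical pendulum T = 2π√(I/(mgd)), with d = 0.39090 m from pivot to centre of mass.
I_cm = mL²/12 = 0.3010 × 0.7818²/12 = 0.015331 kg·m²; I = I_cm + md² = 0.015331 + 0.3010 × 0.39090² = 0.061325 kg·m².
T = 2π√(0.061325/(0.3010 × 14.04 × 0.39090)) = 1.211 s.

1.211 s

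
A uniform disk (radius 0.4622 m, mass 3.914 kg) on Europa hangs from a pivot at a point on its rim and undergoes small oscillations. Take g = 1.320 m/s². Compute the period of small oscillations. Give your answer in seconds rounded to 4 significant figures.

I_cm = ½mr² = 0.41807 kg·m². The pivot is at distance d = 0.4622 m from the centre of mass.
By the parallel-axis theorem, I = I_cm + md² = 0.41807 + 0.83614 = 1.2542 kg·m².
T = 2π√(I/(mgd)) = 2π√(1.2542/(3.914 × 1.320 × 0.4622)) = 4.554 s.

4.554 s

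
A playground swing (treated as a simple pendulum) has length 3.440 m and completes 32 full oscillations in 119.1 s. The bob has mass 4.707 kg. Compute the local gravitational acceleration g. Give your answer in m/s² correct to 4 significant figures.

T = 119.1/32 = 3.7219 s.
From T = 2π√(L/g), g = 4π²L/T² = 4π² × 3.440/3.7219² = 9.804 m/s².

9.804 m/s²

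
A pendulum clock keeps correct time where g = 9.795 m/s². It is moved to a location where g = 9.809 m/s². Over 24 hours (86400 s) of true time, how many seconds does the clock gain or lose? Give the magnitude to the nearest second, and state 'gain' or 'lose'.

gain 62 s

The clock's period scales as T ∝ 1/√g, so T'/T = √(9.795/9.809) = 0.999286.
In 86400 s of true time the clock registers 86400/0.999286 = 86461.7 s, so it gains 62 s.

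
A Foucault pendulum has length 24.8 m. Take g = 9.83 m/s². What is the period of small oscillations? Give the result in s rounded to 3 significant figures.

T = 2π√(L/g) = 2π√(24.8/9.83) = 2π × 1.588 = 9.98 s.

9.98 s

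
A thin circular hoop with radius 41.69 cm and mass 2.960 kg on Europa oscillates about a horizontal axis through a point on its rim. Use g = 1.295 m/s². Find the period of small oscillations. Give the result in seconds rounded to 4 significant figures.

I_cm = mr² = 0.51446 kg·m². The pivot is at distance d = 0.4169 m from the centre of mass.
By the parallel-axis theorem, I = I_cm + md² = 0.51446 + 0.51446 = 1.0289 kg·m².
T = 2π√(I/(mgd)) = 2π√(1.0289/(2.960 × 1.295 × 0.4169)) = 5.042 s.

5.042 s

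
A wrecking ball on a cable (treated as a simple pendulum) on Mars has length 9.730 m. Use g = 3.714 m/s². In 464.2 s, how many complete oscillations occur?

45

T = 2π√(L/g) = 2π√(9.730/3.714) = 10.170 s.
Number of complete oscillations = ⌊464.2/10.170⌋ = ⌊45.645⌋ = 45.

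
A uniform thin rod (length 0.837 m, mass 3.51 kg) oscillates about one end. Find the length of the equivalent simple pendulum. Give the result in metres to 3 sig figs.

0.558 m

The equivalent simple-pendulum length is L_eq = I/(md), where I is about the pivot and d = 0.4185 m.
I_cm = (1/12)mL² = 0.2049 kg·m², so I = I_cm + md² = 0.2049 + 0.6147 = 0.8197 kg·m².
L_eq = 0.8197/(3.51 × 0.4185) = 0.558 m.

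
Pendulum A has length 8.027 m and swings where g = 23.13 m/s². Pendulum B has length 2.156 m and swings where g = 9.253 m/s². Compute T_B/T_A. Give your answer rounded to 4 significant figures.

0.8194

T = 2π√(L/g), so T_B/T_A = √((L_B/g_B)/(L_A/g_A)) = √((2.156/9.253)/(8.027/23.13)) = 0.8194.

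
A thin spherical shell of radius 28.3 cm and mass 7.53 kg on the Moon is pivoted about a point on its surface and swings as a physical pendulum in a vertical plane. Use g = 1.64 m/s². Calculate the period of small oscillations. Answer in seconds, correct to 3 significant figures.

3.37 s

I_cm = (2/3)mr² = 0.4020 kg·m². The pivot is at distance d = 0.283 m from the centre of mass.
By the parallel-axis theorem, I = I_cm + md² = 0.4020 + 0.6031 = 1.005 kg·m².
T = 2π√(I/(mgd)) = 2π√(1.005/(7.53 × 1.64 × 0.283)) = 3.37 s.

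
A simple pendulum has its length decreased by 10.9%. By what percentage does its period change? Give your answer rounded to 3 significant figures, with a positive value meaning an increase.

-5.61%

T ∝ √L, so T'/T = √(0.8910) = 0.9439.
Percentage change in T = (0.9439 − 1) × 100% = -5.61%.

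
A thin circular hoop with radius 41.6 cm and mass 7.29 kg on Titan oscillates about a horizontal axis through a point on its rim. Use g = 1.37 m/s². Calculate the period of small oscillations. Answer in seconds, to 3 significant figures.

4.90 s

I_cm = mr² = 1.262 kg·m². The pivot is at distance d = 0.416 m from the centre of mass.
By the parallel-axis theorem, I = I_cm + md² = 1.262 + 1.262 = 2.523 kg·m².
T = 2π√(I/(mgd)) = 2π√(2.523/(7.29 × 1.37 × 0.416)) = 4.90 s.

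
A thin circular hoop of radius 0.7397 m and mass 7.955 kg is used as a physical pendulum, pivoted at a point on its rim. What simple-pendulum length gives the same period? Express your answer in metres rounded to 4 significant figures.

The equivalent simple-pendulum length is L_eq = I/(md), where I is about the pivot and d = 0.73970 m.
I_cm = mR² = 4.3526 kg·m², so I = I_cm + md² = 4.3526 + 4.3526 = 8.7053 kg·m².
L_eq = 8.7053/(7.955 × 0.73970) = 1.479 m.

1.479 m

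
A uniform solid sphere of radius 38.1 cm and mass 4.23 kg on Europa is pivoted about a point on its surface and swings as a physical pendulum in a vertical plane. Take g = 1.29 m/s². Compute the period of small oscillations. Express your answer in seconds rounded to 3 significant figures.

I_cm = (2/5)mr² = 0.2456 kg·m². The pivot is at distance d = 0.381 m from the centre of mass.
By the parallel-axis theorem, I = I_cm + md² = 0.2456 + 0.6140 = 0.8596 kg·m².
T = 2π√(I/(mgd)) = 2π√(0.8596/(4.23 × 1.29 × 0.381)) = 4.04 s.

4.04 s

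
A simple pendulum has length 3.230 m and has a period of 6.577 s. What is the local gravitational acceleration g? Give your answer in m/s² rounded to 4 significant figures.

From T = 2π√(L/g), g = 4π²L/T² = 4π² × 3.230/6.5770² = 2.948 m/s².

2.948 m/s²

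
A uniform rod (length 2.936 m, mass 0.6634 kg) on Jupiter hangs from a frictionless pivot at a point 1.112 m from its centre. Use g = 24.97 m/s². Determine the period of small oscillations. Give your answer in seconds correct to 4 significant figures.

1.667 s

For a physical pendulum T = 2π√(I/(mgd)), with d = 1.1120 m from pivot to centre of mass.
I_cm = mL²/12 = 0.6634 × 2.936²/12 = 0.47655 kg·m²; I = I_cm + md² = 0.47655 + 0.6634 × 1.1120² = 1.2969 kg·m².
T = 2π√(1.2969/(0.6634 × 24.97 × 1.1120)) = 1.667 s.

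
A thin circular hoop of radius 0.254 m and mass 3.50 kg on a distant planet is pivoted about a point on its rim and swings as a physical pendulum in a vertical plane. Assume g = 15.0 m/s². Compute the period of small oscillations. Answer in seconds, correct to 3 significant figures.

1.16 s

I_cm = mr² = 0.2258 kg·m². The pivot is at distance d = 0.254 m from the centre of mass.
By the parallel-axis theorem, I = I_cm + md² = 0.2258 + 0.2258 = 0.4516 kg·m².
T = 2π√(I/(mgd)) = 2π√(0.4516/(3.50 × 15.0 × 0.254)) = 1.16 s.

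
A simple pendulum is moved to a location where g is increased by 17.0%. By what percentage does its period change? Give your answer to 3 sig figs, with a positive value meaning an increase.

-7.55%

T ∝ 1/√g, so T'/T = 1/√(1.170) = 0.9245.
Percentage change in T = (0.9245 − 1) × 100% = -7.55%.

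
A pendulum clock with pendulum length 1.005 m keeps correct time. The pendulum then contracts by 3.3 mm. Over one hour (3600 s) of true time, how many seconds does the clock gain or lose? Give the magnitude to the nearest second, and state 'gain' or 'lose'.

gain 6 s

T ∝ √L, so T'/T = √(1.00170/1.005) = 0.998357.
In 3600 s of true time the clock registers 3600/0.998357 = 3605.9 s, so it gains 6 s.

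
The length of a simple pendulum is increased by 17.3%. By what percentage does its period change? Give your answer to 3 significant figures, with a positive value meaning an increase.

T ∝ √L, so T'/T = √(1.173) = 1.083.
Percentage change in T = (1.083 − 1) × 100% = 8.31%.

8.31%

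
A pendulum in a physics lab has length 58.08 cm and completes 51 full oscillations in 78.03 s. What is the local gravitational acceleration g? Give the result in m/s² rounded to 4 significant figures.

T = 78.03/51 = 1.5300 s.
From T = 2π√(L/g), g = 4π²L/T² = 4π² × 0.5808/1.5300² = 9.795 m/s².

9.795 m/s²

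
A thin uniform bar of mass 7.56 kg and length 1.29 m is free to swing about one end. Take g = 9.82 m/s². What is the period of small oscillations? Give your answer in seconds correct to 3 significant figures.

For a physical pendulum T = 2π√(I/(mgd)), with d = 0.6450 m from pivot to centre of mass.
I_cm = mL²/12 = 7.56 × 1.29²/12 = 1.048 kg·m²; I = I_cm + md² = 1.048 + 7.56 × 0.6450² = 4.194 kg·m².
T = 2π√(4.194/(7.56 × 9.82 × 0.6450)) = 1.86 s.

1.86 s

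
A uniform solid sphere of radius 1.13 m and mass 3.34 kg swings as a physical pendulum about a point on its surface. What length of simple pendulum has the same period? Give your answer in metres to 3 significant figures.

The equivalent simple-pendulum length is L_eq = I/(md), where I is about the pivot and d = 1.130 m.
I_cm = (2/5)mR² = 1.706 kg·m², so I = I_cm + md² = 1.706 + 4.265 = 5.971 kg·m².
L_eq = 5.971/(3.34 × 1.130) = 1.58 m.

1.58 m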